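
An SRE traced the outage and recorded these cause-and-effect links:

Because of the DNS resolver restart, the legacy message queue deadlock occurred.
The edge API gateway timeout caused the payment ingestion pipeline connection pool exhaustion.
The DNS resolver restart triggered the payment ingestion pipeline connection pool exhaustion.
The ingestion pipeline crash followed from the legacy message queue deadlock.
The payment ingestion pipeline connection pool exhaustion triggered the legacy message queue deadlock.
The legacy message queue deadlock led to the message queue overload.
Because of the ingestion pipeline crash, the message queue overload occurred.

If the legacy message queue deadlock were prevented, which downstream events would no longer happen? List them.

the ingestion pipeline crash, the message queue overload

Downstream of the legacy message queue deadlock: the ingestion pipeline crash, the message queue overload.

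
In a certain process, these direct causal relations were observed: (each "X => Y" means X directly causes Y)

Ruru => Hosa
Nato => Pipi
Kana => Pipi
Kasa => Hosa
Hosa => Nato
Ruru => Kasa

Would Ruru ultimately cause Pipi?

There is a causal chain: Ruru → Hosa → Nato → Pipi.

Yes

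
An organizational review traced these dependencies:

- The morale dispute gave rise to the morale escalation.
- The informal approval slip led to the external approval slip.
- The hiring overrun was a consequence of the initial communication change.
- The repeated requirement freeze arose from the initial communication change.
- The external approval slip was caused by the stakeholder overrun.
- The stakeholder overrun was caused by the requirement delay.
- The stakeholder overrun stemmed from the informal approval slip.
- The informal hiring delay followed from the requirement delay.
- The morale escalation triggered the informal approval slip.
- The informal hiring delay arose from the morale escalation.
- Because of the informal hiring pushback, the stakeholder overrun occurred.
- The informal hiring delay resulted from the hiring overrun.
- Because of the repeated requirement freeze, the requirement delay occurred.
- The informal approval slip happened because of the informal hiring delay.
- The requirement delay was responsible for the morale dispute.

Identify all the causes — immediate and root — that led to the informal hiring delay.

the hiring overrun, the initial communication change, the morale dispute, the morale escalation, the repeated requirement freeze, the requirement delay

Immediate causes of the informal hiring delay: the requirement delay, the hiring overrun, the morale escalation.
Further upstream: the initial communication change, the repeated requirement freeze, the morale dispute.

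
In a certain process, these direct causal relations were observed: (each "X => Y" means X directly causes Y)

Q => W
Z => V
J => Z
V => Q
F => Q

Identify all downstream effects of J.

Direct effects: Z.
2 steps out: V.
3 steps out: Q.
4 steps out: W.
Not reachable from it: F.

Q, V, W, Z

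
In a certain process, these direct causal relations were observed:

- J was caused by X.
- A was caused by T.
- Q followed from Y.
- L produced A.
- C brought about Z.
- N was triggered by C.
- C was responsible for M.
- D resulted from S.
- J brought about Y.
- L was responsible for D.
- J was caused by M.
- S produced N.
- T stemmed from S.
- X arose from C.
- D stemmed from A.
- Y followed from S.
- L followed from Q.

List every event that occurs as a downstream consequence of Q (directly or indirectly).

A, D, L

Direct effects: L.
2 steps out: A, D.
Not reachable from it: C, M, S, X, J, Y, Z, N, T.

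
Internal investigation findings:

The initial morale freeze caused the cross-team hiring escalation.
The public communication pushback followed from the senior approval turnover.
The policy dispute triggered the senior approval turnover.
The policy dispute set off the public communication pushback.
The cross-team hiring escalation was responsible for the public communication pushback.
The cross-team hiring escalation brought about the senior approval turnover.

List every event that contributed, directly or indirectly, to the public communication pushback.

the cross-team hiring escalation, the initial morale freeze, the policy dispute, the senior approval turnover

Immediate causes of the public communication pushback: the policy dispute, the cross-team hiring escalation, the senior approval turnover.
Further upstream: the initial morale freeze.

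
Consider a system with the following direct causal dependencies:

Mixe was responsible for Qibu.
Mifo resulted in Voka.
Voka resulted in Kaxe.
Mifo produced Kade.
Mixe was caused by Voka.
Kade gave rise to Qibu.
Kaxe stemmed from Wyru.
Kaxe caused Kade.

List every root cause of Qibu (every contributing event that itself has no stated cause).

Mifo, Wyru

Tracing upstream from Qibu: Qibu ← Kade ← Kaxe ← Wyru.
A separate upstream branch: Qibu ← Kade ← Mifo.
Each of those chain origins has no stated cause.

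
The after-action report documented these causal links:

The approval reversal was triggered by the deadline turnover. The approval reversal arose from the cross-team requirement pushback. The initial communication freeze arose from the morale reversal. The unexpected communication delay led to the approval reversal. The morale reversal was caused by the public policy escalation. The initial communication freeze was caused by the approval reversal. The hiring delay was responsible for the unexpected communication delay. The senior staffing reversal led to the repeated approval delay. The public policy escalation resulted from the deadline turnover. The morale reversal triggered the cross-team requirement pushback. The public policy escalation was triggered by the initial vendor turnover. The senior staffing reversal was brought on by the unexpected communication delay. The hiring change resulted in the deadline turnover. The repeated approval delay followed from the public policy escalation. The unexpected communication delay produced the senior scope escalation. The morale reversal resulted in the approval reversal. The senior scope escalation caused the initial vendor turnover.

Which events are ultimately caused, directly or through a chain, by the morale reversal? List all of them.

the approval reversal, the cross-team requirement pushback, the initial communication freeze

Direct effects: the cross-team requirement pushback, the approval reversal, the initial communication freeze.
Not reachable from it: the hiring delay, the hiring change, the unexpected communication delay, the deadline turnover, the senior scope escalation, the initial vendor turnover, the public policy escalation, the senior staffing reversal, the repeated approval delay.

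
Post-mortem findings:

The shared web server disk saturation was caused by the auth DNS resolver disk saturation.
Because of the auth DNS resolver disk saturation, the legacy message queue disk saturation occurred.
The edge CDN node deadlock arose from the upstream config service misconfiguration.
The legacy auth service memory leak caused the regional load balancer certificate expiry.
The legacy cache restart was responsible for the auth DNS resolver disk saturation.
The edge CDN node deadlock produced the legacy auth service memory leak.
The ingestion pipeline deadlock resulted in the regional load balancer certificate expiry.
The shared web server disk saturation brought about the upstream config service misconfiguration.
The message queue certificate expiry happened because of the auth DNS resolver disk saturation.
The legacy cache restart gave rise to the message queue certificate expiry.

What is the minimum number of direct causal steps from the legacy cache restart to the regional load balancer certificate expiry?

Shortest chain: the legacy cache restart → the auth DNS resolver disk saturation → the shared web server disk saturation → the upstream config service misconfiguration → the edge CDN node deadlock → the legacy auth service memory leak → the regional load balancer certificate expiry.

6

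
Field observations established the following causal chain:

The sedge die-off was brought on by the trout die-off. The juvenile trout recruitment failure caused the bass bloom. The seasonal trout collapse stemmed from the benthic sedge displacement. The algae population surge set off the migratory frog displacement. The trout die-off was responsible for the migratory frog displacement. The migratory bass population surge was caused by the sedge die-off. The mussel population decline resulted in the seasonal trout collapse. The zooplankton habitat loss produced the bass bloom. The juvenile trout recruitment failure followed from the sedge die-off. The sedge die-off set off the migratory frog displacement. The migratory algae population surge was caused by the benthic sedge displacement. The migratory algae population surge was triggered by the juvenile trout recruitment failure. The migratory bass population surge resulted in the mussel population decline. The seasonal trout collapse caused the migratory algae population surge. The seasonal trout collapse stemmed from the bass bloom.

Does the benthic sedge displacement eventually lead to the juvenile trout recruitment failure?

The benthic sedge displacement leads to the seasonal trout collapse, the migratory algae population surge; the juvenile trout recruitment failure is not among them.

No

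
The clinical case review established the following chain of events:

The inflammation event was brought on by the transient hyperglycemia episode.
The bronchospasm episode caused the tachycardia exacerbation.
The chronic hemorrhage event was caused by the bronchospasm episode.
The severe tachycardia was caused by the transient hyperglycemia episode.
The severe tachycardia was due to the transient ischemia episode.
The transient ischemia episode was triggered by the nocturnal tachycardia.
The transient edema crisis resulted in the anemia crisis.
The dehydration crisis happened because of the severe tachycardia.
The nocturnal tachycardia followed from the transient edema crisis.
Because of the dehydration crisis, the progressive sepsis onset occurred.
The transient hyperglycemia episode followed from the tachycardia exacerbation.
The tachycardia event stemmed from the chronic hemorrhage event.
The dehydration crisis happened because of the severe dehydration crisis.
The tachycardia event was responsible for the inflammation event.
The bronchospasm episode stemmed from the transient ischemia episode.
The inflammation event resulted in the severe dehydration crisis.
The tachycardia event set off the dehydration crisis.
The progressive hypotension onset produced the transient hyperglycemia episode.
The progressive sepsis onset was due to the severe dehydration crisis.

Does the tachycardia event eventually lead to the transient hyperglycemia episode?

No

The tachycardia event leads to the inflammation event, the severe dehydration crisis, the dehydration crisis, the progressive sepsis onset; the transient hyperglycemia episode is not among them.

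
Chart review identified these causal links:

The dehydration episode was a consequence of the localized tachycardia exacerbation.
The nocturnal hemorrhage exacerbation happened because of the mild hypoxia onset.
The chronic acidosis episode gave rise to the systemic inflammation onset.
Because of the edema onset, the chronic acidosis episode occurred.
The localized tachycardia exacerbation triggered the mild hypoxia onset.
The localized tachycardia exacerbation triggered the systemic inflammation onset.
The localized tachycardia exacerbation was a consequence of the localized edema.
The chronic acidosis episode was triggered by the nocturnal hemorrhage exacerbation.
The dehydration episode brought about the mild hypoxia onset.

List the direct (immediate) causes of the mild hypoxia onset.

the dehydration episode, the localized tachycardia exacerbation

Upstream contributors include the localized edema, but only the dehydration episode, the localized tachycardia exacerbation feed directly into the mild hypoxia onset.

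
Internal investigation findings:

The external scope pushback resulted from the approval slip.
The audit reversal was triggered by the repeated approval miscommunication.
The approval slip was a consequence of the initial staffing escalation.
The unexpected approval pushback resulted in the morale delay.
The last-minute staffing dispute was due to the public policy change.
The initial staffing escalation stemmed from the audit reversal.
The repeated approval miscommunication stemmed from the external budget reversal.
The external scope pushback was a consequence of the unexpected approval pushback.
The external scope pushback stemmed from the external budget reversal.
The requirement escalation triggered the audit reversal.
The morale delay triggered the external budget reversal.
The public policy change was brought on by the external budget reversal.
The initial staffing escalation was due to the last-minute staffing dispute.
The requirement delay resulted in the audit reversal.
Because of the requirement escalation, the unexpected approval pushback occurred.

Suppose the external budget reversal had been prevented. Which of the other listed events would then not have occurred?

the last-minute staffing dispute, the public policy change, the repeated approval miscommunication

Downstream of the external budget reversal: the public policy change, the last-minute staffing dispute, the repeated approval miscommunication, the audit reversal, the initial staffing escalation, the approval slip, the external scope pushback.
Of those, still caused via another path: the audit reversal, the initial staffing escalation, the approval slip, the external scope pushback.
The remainder have no surviving cause.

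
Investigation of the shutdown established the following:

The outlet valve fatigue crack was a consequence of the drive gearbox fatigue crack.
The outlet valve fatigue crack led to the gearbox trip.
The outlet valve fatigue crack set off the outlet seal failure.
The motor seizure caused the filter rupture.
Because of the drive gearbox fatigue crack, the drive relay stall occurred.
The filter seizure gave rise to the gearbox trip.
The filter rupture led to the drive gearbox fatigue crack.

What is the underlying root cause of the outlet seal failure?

Tracing upstream from the outlet seal failure: the outlet seal failure ← the outlet valve fatigue crack ← the drive gearbox fatigue crack ← the filter rupture ← the motor seizure.
The motor seizure has no stated cause, so it is the root.

the motor seizure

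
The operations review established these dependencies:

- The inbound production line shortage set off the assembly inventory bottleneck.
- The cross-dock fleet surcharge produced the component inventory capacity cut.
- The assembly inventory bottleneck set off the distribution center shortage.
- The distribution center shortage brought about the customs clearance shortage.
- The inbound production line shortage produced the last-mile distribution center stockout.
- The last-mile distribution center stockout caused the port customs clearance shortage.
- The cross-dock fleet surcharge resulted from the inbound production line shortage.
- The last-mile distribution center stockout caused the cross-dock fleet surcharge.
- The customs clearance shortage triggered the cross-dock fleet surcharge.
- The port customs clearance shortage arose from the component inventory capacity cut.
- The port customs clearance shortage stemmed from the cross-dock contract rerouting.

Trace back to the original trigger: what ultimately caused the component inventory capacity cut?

the inbound production line shortage

Tracing upstream from the component inventory capacity cut: the component inventory capacity cut ← the cross-dock fleet surcharge ← the inbound production line shortage.
The inbound production line shortage has no stated cause, so it is the root.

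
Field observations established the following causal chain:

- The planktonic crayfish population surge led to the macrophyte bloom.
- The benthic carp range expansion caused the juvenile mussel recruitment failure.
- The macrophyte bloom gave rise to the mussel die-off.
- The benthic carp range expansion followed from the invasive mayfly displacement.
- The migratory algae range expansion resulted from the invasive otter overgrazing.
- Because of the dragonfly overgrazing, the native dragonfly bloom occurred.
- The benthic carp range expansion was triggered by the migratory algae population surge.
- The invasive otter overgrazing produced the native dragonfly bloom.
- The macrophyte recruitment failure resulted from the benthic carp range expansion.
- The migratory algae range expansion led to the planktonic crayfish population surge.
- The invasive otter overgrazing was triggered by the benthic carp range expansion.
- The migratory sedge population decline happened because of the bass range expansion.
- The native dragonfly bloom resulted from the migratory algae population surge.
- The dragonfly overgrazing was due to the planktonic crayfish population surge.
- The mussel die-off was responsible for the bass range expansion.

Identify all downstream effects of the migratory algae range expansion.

Direct effects: the planktonic crayfish population surge.
2 steps out: the macrophyte bloom, the dragonfly overgrazing.
3 steps out: the mussel die-off, the native dragonfly bloom.
4 steps out: the bass range expansion.
5 steps out: the migratory sedge population decline.
Not reachable from it: the migratory algae population surge, the benthic carp range expansion, the invasive otter overgrazing, the juvenile mussel recruitment failure, the macrophyte recruitment failure, the invasive mayfly displacement.

the bass range expansion, the dragonfly overgrazing, the macrophyte bloom, the migratory sedge population decline, the mussel die-off, the native dragonfly bloom, the planktonic crayfish population surge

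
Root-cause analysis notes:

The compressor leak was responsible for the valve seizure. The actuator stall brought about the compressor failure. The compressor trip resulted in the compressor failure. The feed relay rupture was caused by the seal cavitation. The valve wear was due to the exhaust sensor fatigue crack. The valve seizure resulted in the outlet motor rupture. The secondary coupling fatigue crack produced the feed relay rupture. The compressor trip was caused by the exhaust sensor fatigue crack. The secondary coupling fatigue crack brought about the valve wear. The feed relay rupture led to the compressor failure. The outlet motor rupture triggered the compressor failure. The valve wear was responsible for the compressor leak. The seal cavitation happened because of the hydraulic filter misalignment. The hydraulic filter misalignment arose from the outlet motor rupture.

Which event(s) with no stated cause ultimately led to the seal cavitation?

the exhaust sensor fatigue crack, the secondary coupling fatigue crack

Tracing upstream from the seal cavitation: the seal cavitation ← the hydraulic filter misalignment ← the outlet motor rupture ← the valve seizure ← the compressor leak ← the valve wear ← the exhaust sensor fatigue crack.
A separate upstream branch: the seal cavitation ← the hydraulic filter misalignment ← the outlet motor rupture ← the valve seizure ← the compressor leak ← the valve wear ← the secondary coupling fatigue crack.
Each of those chain origins has no stated cause.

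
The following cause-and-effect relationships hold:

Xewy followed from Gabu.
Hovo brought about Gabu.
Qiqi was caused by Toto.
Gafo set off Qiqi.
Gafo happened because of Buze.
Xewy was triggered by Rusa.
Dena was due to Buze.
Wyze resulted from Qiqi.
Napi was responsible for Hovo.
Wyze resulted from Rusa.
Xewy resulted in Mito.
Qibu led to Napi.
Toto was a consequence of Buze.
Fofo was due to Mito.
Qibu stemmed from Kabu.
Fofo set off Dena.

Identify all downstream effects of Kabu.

Direct effects: Qibu.
2 steps out: Napi.
3 steps out: Hovo.
4 steps out: Gabu.
5 steps out: Xewy.
6 steps out: Mito.
7 steps out: Fofo.
8 steps out: Dena.
Not reachable from it: Buze, Gafo, Rusa, Toto, Qiqi, Wyze.

Dena, Fofo, Gabu, Hovo, Mito, Napi, Qibu, Xewy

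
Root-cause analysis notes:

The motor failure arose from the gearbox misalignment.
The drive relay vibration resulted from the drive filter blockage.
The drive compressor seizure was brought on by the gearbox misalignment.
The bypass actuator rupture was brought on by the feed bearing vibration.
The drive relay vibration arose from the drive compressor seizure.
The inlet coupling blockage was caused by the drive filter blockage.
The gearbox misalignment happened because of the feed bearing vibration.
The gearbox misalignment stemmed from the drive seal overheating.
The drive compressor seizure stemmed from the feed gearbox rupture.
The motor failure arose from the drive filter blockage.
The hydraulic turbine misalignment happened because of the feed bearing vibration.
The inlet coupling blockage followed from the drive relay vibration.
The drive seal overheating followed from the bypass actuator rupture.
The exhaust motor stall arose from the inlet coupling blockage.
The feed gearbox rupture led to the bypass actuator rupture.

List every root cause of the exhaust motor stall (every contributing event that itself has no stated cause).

the drive filter blockage, the feed bearing vibration, the feed gearbox rupture

Tracing upstream from the exhaust motor stall: the exhaust motor stall ← the inlet coupling blockage ← the drive relay vibration ← the drive compressor seizure ← the feed gearbox rupture.
A separate upstream branch: the exhaust motor stall ← the inlet coupling blockage ← the drive relay vibration ← the drive compressor seizure ← the gearbox misalignment ← the feed bearing vibration.
A separate upstream branch: the exhaust motor stall ← the inlet coupling blockage ← the drive filter blockage.
Each of those chain origins has no stated cause.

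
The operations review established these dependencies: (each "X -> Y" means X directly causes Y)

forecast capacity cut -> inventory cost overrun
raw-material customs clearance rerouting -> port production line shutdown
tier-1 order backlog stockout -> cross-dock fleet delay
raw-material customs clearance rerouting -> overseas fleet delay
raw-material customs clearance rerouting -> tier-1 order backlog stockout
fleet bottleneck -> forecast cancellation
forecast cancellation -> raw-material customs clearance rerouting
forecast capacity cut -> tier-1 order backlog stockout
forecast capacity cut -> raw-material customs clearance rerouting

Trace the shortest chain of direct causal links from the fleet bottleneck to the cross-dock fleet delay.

the fleet bottleneck → the forecast cancellation → the raw-material customs clearance rerouting → the tier-1 order backlog stockout → the cross-dock fleet delay

the fleet bottleneck → the forecast cancellation
the forecast cancellation → the raw-material customs clearance rerouting
the raw-material customs clearance rerouting → the tier-1 order backlog stockout
the tier-1 order backlog stockout → the cross-dock fleet delay
Length: 4 steps.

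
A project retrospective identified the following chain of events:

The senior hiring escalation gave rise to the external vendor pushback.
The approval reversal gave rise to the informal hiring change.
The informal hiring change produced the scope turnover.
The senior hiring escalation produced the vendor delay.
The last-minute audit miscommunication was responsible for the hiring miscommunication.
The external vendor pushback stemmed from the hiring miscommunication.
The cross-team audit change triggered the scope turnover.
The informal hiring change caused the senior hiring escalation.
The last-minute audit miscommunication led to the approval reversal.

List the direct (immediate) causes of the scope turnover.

Upstream contributors include the last-minute audit miscommunication, the approval reversal, but only the cross-team audit change, the informal hiring change feed directly into the scope turnover.

the cross-team audit change, the informal hiring change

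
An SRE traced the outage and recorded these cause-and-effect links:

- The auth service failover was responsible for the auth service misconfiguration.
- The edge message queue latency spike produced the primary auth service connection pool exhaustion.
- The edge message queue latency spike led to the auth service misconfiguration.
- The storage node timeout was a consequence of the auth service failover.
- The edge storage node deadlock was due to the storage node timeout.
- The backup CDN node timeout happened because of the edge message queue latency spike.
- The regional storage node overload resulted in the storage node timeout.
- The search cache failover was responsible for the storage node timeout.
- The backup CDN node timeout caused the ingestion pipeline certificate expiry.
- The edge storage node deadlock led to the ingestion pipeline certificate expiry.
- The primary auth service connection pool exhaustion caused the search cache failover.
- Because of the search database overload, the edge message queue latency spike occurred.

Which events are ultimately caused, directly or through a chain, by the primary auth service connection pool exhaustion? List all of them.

the edge storage node deadlock, the ingestion pipeline certificate expiry, the search cache failover, the storage node timeout

Direct effects: the search cache failover.
2 steps out: the storage node timeout.
3 steps out: the edge storage node deadlock.
4 steps out: the ingestion pipeline certificate expiry.
Not reachable from it: the search database overload, the auth service failover, the edge message queue latency spike, the regional storage node overload, the auth service misconfiguration, the backup CDN node timeout.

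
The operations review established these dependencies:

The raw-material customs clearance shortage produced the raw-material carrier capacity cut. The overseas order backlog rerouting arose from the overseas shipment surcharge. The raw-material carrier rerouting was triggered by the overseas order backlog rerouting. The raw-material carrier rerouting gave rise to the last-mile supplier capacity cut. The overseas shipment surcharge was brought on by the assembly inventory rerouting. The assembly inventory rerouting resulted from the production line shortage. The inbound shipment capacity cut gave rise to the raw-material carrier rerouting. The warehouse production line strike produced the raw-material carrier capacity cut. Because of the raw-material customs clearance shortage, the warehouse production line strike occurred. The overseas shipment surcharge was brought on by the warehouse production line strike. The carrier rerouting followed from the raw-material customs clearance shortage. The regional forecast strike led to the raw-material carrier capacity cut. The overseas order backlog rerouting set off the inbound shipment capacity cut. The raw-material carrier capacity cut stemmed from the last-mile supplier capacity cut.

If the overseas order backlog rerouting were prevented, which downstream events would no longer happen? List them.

Downstream of the overseas order backlog rerouting: the inbound shipment capacity cut, the raw-material carrier rerouting, the last-mile supplier capacity cut, the raw-material carrier capacity cut.
Of those, still caused via another path: the raw-material carrier capacity cut.
The remainder have no surviving cause.

the inbound shipment capacity cut, the last-mile supplier capacity cut, the raw-material carrier rerouting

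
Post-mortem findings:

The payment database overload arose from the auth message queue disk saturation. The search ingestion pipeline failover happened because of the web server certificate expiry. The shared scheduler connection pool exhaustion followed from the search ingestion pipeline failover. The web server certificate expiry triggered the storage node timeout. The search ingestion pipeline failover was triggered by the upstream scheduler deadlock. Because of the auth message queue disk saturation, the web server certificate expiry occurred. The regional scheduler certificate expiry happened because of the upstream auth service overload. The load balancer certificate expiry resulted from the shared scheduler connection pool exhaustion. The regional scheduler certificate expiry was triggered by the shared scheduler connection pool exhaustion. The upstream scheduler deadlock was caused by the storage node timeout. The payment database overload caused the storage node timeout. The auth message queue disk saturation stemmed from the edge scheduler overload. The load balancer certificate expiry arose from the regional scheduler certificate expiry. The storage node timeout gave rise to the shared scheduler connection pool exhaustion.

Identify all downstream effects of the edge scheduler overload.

Direct effects: the auth message queue disk saturation.
2 steps out: the web server certificate expiry, the payment database overload.
3 steps out: the storage node timeout, the search ingestion pipeline failover.
4 steps out: the upstream scheduler deadlock, the shared scheduler connection pool exhaustion.
5 steps out: the regional scheduler certificate expiry, the load balancer certificate expiry.
Not reachable from it: the upstream auth service overload.

the auth message queue disk saturation, the load balancer certificate expiry, the payment database overload, the regional scheduler certificate expiry, the search ingestion pipeline failover, the shared scheduler connection pool exhaustion, the storage node timeout, the upstream scheduler deadlock, the web server certificate expiry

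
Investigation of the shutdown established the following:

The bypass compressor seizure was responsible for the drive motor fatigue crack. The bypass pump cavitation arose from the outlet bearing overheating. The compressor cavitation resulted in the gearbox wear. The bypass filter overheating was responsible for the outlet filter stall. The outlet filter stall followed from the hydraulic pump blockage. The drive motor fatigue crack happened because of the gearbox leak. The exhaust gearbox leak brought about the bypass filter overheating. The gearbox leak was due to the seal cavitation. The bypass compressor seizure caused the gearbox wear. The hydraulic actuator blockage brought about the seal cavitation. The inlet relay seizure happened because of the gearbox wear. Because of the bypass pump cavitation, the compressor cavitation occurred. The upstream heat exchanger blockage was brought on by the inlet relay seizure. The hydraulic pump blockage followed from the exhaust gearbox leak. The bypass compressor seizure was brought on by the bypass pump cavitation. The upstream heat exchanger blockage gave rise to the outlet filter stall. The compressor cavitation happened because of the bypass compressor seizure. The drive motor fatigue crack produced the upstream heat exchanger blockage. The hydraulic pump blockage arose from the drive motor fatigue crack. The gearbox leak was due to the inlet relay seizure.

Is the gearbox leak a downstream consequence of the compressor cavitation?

There is a causal chain: the compressor cavitation → the gearbox wear → the inlet relay seizure → the gearbox leak.

Yes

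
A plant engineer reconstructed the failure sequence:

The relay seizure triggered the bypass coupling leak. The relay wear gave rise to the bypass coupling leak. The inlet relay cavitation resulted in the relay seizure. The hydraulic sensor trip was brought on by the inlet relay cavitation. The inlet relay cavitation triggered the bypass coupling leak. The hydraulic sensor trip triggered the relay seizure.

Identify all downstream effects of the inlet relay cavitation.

the bypass coupling leak, the hydraulic sensor trip, the relay seizure

Direct effects: the hydraulic sensor trip, the relay seizure, the bypass coupling leak.
Not reachable from it: the relay wear.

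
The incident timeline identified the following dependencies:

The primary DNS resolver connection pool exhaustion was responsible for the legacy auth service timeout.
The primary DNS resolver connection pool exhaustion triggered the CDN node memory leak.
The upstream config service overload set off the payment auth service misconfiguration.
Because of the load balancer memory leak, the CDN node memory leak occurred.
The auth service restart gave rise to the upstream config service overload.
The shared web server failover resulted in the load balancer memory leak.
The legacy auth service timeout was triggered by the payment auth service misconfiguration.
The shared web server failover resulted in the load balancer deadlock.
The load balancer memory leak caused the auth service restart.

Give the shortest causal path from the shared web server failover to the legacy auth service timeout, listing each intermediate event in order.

the shared web server failover → the load balancer memory leak
the load balancer memory leak → the auth service restart
the auth service restart → the upstream config service overload
the upstream config service overload → the payment auth service misconfiguration
the payment auth service misconfiguration → the legacy auth service timeout
Length: 5 steps.

the shared web server failover → the load balancer memory leak → the auth service restart → the upstream config service overload → the payment auth service misconfiguration → the legacy auth service timeout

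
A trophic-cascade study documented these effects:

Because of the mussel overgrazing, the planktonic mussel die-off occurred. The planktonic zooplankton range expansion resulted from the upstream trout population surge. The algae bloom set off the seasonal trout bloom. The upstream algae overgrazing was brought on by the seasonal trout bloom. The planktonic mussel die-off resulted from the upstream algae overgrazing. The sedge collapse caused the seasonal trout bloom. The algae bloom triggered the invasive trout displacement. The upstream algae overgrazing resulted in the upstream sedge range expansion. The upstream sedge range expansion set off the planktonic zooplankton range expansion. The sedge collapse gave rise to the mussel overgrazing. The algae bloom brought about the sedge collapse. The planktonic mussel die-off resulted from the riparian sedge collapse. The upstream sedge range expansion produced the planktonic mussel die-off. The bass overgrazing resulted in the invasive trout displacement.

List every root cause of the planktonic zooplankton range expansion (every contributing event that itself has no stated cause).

the algae bloom, the upstream trout population surge

Tracing upstream from the planktonic zooplankton range expansion: the planktonic zooplankton range expansion ← the upstream sedge range expansion ← the upstream algae overgrazing ← the seasonal trout bloom ← the algae bloom.
A separate upstream branch: the planktonic zooplankton range expansion ← the upstream trout population surge.
Each of those chain origins has no stated cause.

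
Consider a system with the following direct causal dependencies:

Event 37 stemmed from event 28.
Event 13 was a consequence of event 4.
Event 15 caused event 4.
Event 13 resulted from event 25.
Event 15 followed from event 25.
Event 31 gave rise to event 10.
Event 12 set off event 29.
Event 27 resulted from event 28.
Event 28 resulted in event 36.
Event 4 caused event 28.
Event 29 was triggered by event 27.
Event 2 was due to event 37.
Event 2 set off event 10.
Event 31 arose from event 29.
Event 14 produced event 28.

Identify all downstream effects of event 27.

Direct effects: event 29.
2 steps out: event 31.
3 steps out: event 10.
Not reachable from it: event 25, event 15, event 14, event 4, event 28, event 37, event 36, event 12, event 13, event 2.

event 10, event 29, event 31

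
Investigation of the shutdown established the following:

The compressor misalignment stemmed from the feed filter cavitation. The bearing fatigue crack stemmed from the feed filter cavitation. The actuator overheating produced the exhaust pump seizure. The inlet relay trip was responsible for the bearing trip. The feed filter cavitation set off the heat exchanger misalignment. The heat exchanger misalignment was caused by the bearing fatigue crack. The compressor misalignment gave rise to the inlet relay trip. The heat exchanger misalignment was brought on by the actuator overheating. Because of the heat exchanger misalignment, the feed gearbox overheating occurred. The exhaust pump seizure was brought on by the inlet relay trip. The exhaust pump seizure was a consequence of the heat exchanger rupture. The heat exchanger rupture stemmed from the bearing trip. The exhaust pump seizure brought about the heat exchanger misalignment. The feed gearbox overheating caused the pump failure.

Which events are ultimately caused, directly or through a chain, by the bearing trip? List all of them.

the exhaust pump seizure, the feed gearbox overheating, the heat exchanger misalignment, the heat exchanger rupture, the pump failure

Direct effects: the heat exchanger rupture.
2 steps out: the exhaust pump seizure.
3 steps out: the heat exchanger misalignment.
4 steps out: the feed gearbox overheating.
5 steps out: the pump failure.
Not reachable from it: the feed filter cavitation, the compressor misalignment, the actuator overheating, the inlet relay trip, the bearing fatigue crack.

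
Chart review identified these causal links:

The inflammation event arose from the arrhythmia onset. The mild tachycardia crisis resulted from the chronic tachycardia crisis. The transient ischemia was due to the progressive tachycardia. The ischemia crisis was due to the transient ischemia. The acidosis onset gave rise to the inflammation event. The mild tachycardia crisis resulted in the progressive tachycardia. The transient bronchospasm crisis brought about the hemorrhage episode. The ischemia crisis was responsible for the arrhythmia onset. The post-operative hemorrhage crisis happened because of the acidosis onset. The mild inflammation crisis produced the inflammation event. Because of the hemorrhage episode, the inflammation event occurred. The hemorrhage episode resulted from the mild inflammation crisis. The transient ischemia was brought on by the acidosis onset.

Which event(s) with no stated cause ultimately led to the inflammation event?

Tracing upstream from the inflammation event: the inflammation event ← the arrhythmia onset ← the ischemia crisis ← the transient ischemia ← the progressive tachycardia ← the mild tachycardia crisis ← the chronic tachycardia crisis.
A separate upstream branch: the inflammation event ← the acidosis onset.
A separate upstream branch: the inflammation event ← the mild inflammation crisis.
A separate upstream branch: the inflammation event ← the hemorrhage episode ← the transient bronchospasm crisis.
Each of those chain origins has no stated cause.

the acidosis onset, the chronic tachycardia crisis, the mild inflammation crisis, the transient bronchospasm crisis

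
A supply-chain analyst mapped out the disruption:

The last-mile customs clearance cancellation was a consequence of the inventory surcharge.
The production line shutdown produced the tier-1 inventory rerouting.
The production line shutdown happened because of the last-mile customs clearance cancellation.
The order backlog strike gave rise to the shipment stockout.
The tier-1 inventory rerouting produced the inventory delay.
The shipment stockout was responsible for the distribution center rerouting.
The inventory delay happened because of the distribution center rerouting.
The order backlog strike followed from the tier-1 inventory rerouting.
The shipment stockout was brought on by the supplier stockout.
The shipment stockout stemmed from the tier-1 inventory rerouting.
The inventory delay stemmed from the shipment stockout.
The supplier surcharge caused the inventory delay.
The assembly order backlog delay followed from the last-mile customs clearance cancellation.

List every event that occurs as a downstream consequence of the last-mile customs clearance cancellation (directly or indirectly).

Direct effects: the production line shutdown, the assembly order backlog delay.
2 steps out: the tier-1 inventory rerouting.
3 steps out: the order backlog strike, the shipment stockout, the inventory delay.
4 steps out: the distribution center rerouting.
Not reachable from it: the supplier stockout, the inventory surcharge, the supplier surcharge.

the assembly order backlog delay, the distribution center rerouting, the inventory delay, the order backlog strike, the production line shutdown, the shipment stockout, the tier-1 inventory rerouting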